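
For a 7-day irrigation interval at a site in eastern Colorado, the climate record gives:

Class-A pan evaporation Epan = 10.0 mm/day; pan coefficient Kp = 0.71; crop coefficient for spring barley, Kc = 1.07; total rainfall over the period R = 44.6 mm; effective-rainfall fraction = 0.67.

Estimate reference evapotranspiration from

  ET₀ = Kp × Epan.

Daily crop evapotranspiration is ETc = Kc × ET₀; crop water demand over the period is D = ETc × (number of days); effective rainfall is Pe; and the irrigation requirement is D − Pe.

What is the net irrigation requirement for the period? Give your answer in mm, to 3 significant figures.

23.3 mm

ET₀ = 0.71 × 10.0 = 7.1000 mm/d
ETc = Kc × ET₀ = 1.07 × 7.1000 = 7.5970 mm/d
Crop demand D = ETc × 7 d = 7.5970 × 7 = 53.179 mm
Pe = 0.67 × 44.6 = 29.882 mm
D − Pe = 53.179 − 29.882 = 23.297 mm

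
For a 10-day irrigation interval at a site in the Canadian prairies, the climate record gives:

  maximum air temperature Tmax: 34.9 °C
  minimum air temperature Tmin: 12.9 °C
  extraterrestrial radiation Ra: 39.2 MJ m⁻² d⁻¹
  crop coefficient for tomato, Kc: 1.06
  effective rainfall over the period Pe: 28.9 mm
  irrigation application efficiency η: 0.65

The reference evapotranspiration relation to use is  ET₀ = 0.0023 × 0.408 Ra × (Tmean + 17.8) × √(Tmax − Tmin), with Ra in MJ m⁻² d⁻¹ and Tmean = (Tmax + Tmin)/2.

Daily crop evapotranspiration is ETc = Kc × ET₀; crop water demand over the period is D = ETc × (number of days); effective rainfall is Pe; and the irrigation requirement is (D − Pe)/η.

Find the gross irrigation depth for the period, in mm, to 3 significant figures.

Tmean = (34.9 + 12.9)/2 = 23.90 °C
0.408 Ra = 0.408 × 39.2 = 15.9936 mm/d equivalent
ET₀ = 0.0023 × 15.9936 × (23.90 + 17.8) × √22.0 = 0.0023 × 15.9936 × 41.70 × 4.6904 = 7.1948 mm/d
ETc = Kc × ET₀ = 1.06 × 7.1948 = 7.6265 mm/d
Crop demand D = ETc × 10 d = 7.6265 × 10 = 76.265 mm
D − Pe = 76.265 − 28.9 = 47.365 mm
Gross irrigation = 47.365 / 0.65 = 72.869 mm

72.9 mm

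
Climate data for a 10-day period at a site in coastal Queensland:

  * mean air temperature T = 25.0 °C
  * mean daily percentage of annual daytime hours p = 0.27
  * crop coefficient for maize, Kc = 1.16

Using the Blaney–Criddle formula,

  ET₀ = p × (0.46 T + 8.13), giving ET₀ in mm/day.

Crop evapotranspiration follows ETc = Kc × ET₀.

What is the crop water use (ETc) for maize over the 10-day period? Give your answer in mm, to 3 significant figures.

61.5 mm

ET₀ = 0.27 × (0.46 × 25.0 + 8.13) = 0.27 × 19.630 = 5.3001 mm/d
ETc = Kc × ET₀ = 1.16 × 5.3001 = 6.1481 mm/d
Over 10 days: 6.1481 × 10 = 61.481 mm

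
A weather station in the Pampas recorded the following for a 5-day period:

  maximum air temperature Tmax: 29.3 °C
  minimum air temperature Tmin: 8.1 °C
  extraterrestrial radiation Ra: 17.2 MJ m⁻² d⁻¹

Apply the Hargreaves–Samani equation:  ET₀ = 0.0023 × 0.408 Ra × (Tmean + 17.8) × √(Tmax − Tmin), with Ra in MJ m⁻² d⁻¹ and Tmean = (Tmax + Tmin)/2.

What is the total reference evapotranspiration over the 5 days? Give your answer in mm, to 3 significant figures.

13.6 mm

Tmean = (29.3 + 8.1)/2 = 18.70 °C
0.408 Ra = 0.408 × 17.2 = 7.0176 mm/d equivalent
ET₀ = 0.0023 × 7.0176 × (18.70 + 17.8) × √21.2 = 0.0023 × 7.0176 × 36.50 × 4.6043 = 2.7125 mm/d
Over 5 days: 2.7125 × 5 = 13.563 mm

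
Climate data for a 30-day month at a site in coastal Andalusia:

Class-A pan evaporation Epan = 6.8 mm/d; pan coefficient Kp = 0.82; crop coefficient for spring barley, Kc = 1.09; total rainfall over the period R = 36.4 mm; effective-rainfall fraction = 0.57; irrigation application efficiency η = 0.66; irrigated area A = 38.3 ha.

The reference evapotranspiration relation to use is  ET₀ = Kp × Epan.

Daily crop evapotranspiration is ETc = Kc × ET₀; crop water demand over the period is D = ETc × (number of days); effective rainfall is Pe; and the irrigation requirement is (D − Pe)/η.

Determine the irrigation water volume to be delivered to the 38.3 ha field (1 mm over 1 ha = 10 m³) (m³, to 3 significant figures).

ET₀ = 0.82 × 6.8 = 5.5760 mm/d
ETc = Kc × ET₀ = 1.09 × 5.5760 = 6.0778 mm/d
Crop demand D = ETc × 30 d = 6.0778 × 30 = 182.334 mm
Pe = 0.57 × 36.4 = 20.748 mm
D − Pe = 182.334 − 20.748 = 161.586 mm
Gross irrigation = 161.586 / 0.66 = 244.827 mm
Volume = 244.827 mm × 38.3 ha × 10 = 93768.7 m³

93800 m³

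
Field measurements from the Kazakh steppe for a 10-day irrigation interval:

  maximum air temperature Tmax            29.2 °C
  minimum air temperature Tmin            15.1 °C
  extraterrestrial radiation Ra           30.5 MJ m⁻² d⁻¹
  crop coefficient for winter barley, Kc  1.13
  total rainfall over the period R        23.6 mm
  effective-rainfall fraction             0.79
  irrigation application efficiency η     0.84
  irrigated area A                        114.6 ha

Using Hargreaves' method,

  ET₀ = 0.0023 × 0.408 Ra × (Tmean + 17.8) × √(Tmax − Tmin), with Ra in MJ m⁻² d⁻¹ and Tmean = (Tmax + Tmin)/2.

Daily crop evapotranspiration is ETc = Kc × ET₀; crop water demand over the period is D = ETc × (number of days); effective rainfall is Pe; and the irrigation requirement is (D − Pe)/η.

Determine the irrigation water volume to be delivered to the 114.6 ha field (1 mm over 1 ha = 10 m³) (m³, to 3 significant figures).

40800 m³

Tmean = (29.2 + 15.1)/2 = 22.15 °C
0.408 Ra = 0.408 × 30.5 = 12.4440 mm/d equivalent
ET₀ = 0.0023 × 12.4440 × (22.15 + 17.8) × √14.1 = 0.0023 × 12.4440 × 39.95 × 3.7550 = 4.2935 mm/d
ETc = Kc × ET₀ = 1.13 × 4.2935 = 4.8517 mm/d
Crop demand D = ETc × 10 d = 4.8517 × 10 = 48.517 mm
Pe = 0.79 × 23.6 = 18.644 mm
D − Pe = 48.517 − 18.644 = 29.873 mm
Gross irrigation = 29.873 / 0.84 = 35.563 mm
Volume = 35.563 mm × 114.6 ha × 10 = 40755.2 m³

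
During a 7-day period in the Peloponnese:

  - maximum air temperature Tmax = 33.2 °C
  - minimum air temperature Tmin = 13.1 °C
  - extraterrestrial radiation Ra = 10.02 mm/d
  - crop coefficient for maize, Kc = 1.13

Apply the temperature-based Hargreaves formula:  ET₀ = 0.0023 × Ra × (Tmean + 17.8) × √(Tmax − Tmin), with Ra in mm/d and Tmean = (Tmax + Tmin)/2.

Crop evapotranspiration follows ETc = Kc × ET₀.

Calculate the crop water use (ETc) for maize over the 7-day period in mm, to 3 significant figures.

33.5 mm

Tmean = (33.2 + 13.1)/2 = 23.15 °C
ET₀ = 0.0023 × 10.02 × (23.15 + 17.8) × √20.1 = 0.0023 × 10.02 × 40.95 × 4.4833 = 4.2310 mm/d
ETc = Kc × ET₀ = 1.13 × 4.2310 = 4.7810 mm/d
Over 7 days: 4.7810 × 7 = 33.467 mm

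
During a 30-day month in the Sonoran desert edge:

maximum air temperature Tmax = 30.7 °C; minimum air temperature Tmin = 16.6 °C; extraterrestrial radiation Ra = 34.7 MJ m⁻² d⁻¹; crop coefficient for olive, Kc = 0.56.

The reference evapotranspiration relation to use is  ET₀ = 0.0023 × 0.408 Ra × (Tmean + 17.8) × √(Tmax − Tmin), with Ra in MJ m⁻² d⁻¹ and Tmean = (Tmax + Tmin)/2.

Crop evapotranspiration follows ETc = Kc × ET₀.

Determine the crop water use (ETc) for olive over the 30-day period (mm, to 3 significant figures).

Tmean = (30.7 + 16.6)/2 = 23.65 °C
0.408 Ra = 0.408 × 34.7 = 14.1576 mm/d equivalent
ET₀ = 0.0023 × 14.1576 × (23.65 + 17.8) × √14.1 = 0.0023 × 14.1576 × 41.45 × 3.7550 = 5.0682 mm/d
ETc = Kc × ET₀ = 0.56 × 5.0682 = 2.8382 mm/d
Over 30 days: 2.8382 × 30 = 85.146 mm

85.1 mm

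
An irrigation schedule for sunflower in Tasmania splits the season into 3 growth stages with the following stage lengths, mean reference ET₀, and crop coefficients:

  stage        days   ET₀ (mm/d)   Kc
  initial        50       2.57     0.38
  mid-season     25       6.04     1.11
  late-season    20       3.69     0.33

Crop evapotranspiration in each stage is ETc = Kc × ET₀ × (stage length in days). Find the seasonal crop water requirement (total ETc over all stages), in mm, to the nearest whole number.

initial: 0.38 × 2.57 × 50 = 48.83 mm
mid-season: 1.11 × 6.04 × 25 = 167.61 mm
late-season: 0.33 × 3.69 × 20 = 24.35 mm
Seasonal total = 240.79 mm

241 mm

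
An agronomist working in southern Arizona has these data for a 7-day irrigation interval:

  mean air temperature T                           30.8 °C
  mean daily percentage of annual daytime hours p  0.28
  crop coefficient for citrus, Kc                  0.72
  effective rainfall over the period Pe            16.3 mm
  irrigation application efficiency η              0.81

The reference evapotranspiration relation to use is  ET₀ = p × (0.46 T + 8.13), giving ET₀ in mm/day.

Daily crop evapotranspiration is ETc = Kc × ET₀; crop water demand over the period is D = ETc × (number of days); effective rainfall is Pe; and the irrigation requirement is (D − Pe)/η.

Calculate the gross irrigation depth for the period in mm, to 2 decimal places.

ET₀ = 0.28 × (0.46 × 30.8 + 8.13) = 0.28 × 22.298 = 6.2434 mm/d
ETc = Kc × ET₀ = 0.72 × 6.2434 = 4.4952 mm/d
Crop demand D = ETc × 7 d = 4.4952 × 7 = 31.466 mm
D − Pe = 31.466 − 16.3 = 15.166 mm
Gross irrigation = 15.166 / 0.81 = 18.723 mm

18.72 mm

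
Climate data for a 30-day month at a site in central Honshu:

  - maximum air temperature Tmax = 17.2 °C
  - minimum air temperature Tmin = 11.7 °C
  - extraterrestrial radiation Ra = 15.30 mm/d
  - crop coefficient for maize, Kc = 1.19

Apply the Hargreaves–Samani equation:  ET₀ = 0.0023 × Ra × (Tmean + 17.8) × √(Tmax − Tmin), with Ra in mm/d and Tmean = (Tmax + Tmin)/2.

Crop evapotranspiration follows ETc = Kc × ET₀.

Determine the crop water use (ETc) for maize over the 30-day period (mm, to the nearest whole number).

Tmean = (17.2 + 11.7)/2 = 14.45 °C
ET₀ = 0.0023 × 15.30 × (14.45 + 17.8) × √5.5 = 0.0023 × 15.30 × 32.25 × 2.3452 = 2.6615 mm/d
ETc = Kc × ET₀ = 1.19 × 2.6615 = 3.1672 mm/d
Over 30 days: 3.1672 × 30 = 95.016 mm

95 mm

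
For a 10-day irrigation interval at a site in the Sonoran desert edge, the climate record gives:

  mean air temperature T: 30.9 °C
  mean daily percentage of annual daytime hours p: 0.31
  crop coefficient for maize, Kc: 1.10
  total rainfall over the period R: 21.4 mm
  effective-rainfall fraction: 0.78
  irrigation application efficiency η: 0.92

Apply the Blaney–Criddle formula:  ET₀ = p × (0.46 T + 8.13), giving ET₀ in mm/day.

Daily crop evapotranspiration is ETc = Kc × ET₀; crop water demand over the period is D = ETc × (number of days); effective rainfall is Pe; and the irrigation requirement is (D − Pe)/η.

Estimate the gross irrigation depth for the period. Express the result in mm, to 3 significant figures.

64.7 mm

ET₀ = 0.31 × (0.46 × 30.9 + 8.13) = 0.31 × 22.344 = 6.9266 mm/d
ETc = Kc × ET₀ = 1.10 × 6.9266 = 7.6193 mm/d
Crop demand D = ETc × 10 d = 7.6193 × 10 = 76.193 mm
Pe = 0.78 × 21.4 = 16.692 mm
D − Pe = 76.193 − 16.692 = 59.501 mm
Gross irrigation = 59.501 / 0.92 = 64.675 mm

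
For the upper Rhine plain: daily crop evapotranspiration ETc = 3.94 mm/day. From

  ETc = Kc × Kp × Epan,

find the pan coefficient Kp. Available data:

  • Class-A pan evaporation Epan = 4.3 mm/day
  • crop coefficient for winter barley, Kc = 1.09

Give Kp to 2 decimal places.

0.84

ETc = Kc × Kp × Epan  ⇒  Kp = ETc / (Kc × Epan)
Kp = 3.94 / (1.09 × 4.3) = 3.94 / 4.687 = 0.8406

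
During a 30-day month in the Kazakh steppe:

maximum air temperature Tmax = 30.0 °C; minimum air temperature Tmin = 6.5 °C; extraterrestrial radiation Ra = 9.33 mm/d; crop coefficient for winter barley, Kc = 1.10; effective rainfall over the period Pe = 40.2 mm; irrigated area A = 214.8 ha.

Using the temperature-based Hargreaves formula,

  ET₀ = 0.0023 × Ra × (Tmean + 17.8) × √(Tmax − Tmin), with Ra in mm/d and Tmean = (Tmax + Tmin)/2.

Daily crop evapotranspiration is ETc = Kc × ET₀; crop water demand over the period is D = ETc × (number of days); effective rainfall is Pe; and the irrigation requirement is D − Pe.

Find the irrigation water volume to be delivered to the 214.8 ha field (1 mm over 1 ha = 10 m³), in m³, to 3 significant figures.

Tmean = (30.0 + 6.5)/2 = 18.25 °C
ET₀ = 0.0023 × 9.33 × (18.25 + 17.8) × √23.5 = 0.0023 × 9.33 × 36.05 × 4.8477 = 3.7502 mm/d
ETc = Kc × ET₀ = 1.10 × 3.7502 = 4.1252 mm/d
Crop demand D = ETc × 30 d = 4.1252 × 30 = 123.756 mm
D − Pe = 123.756 − 40.2 = 83.556 mm
Volume = 83.556 mm × 214.8 ha × 10 = 179478.3 m³

179000 m³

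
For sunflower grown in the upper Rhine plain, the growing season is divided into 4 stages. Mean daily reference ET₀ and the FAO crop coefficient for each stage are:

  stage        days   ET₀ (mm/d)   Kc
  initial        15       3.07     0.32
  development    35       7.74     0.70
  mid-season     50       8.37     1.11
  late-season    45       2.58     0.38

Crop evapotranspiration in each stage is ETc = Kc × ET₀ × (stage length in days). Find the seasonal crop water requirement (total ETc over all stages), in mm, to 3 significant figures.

initial: 0.32 × 3.07 × 15 = 14.74 mm
development: 0.70 × 7.74 × 35 = 189.63 mm
mid-season: 1.11 × 8.37 × 50 = 464.54 mm
late-season: 0.38 × 2.58 × 45 = 44.12 mm
Seasonal total = 713.03 mm

713 mm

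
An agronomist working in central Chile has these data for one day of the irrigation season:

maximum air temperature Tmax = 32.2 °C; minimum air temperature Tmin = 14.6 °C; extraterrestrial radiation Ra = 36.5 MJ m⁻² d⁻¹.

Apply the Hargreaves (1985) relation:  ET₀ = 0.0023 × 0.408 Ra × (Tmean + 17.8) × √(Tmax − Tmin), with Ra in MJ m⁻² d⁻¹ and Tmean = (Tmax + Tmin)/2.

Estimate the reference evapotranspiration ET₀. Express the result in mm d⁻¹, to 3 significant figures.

5.92 mm d⁻¹

Tmean = (32.2 + 14.6)/2 = 23.40 °C
0.408 Ra = 0.408 × 36.5 = 14.8920 mm/d equivalent
ET₀ = 0.0023 × 14.8920 × (23.40 + 17.8) × √17.6 = 0.0023 × 14.8920 × 41.20 × 4.1952 = 5.9201 mm/d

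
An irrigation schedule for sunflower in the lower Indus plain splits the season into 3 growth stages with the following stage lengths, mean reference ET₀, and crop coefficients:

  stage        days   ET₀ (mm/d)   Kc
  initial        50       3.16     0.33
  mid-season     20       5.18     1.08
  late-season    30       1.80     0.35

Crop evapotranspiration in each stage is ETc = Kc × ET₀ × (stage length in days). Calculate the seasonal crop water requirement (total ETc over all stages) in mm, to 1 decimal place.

182.9 mm

initial: 0.33 × 3.16 × 50 = 52.14 mm
mid-season: 1.08 × 5.18 × 20 = 111.89 mm
late-season: 0.35 × 1.80 × 30 = 18.90 mm
Seasonal total = 182.93 mm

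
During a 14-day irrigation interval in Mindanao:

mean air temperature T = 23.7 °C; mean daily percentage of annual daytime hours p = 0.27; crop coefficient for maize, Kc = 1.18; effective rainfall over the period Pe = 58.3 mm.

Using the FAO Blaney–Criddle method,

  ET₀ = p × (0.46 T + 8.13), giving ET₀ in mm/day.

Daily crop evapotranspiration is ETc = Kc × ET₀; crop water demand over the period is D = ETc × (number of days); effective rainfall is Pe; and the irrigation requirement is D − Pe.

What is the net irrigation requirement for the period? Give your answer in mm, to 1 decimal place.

26.6 mm

ET₀ = 0.27 × (0.46 × 23.7 + 8.13) = 0.27 × 19.032 = 5.1386 mm/d
ETc = Kc × ET₀ = 1.18 × 5.1386 = 6.0635 mm/d
Crop demand D = ETc × 14 d = 6.0635 × 14 = 84.889 mm
D − Pe = 84.889 − 58.3 = 26.589 mm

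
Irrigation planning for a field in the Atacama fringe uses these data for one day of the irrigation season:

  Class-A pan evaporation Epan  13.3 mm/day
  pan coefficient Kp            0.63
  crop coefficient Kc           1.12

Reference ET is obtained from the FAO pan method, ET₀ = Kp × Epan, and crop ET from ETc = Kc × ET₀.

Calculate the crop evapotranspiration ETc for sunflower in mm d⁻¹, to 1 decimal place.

ET₀ = 0.63 × 13.3 = 8.3790 mm/d
ETc = Kc × ET₀ = 1.12 × 8.3790 = 9.3845 mm/d

9.4 mm d⁻¹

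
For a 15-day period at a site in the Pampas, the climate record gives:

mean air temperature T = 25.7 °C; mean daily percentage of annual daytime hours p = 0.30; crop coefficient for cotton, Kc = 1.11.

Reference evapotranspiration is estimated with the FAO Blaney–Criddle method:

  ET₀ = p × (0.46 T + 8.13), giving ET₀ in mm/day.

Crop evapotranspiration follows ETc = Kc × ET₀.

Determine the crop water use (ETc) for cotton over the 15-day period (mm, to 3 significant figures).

99.7 mm

ET₀ = 0.30 × (0.46 × 25.7 + 8.13) = 0.30 × 19.952 = 5.9856 mm/d
ETc = Kc × ET₀ = 1.11 × 5.9856 = 6.6440 mm/d
Over 15 days: 6.6440 × 15 = 99.660 mm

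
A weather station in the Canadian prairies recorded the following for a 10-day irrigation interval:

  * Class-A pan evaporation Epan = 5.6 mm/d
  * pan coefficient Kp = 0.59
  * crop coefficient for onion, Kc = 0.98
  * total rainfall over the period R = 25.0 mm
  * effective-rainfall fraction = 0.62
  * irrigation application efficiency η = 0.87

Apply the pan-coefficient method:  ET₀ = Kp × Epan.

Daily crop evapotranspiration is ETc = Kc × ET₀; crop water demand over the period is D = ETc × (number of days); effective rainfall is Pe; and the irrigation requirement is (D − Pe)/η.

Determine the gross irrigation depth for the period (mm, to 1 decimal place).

19.4 mm

ET₀ = 0.59 × 5.6 = 3.3040 mm/d
ETc = Kc × ET₀ = 0.98 × 3.3040 = 3.2379 mm/d
Crop demand D = ETc × 10 d = 3.2379 × 10 = 32.379 mm
Pe = 0.62 × 25.0 = 15.500 mm
D − Pe = 32.379 − 15.500 = 16.879 mm
Gross irrigation = 16.879 / 0.87 = 19.401 mm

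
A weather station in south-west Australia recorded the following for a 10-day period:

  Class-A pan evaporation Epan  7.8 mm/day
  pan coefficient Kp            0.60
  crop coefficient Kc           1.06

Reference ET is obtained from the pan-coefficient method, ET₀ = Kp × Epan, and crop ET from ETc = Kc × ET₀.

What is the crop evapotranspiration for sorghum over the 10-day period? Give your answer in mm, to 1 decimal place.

ET₀ = 0.60 × 7.8 = 4.6800 mm/d
ETc = Kc × ET₀ = 1.06 × 4.6800 = 4.9608 mm/d
Over 10 days: 4.9608 × 10 = 49.608 mm

49.6 mm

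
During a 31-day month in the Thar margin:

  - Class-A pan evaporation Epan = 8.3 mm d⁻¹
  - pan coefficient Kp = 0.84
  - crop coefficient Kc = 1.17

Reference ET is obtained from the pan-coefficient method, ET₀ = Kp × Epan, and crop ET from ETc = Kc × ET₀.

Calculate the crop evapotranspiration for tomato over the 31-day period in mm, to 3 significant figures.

ET₀ = 0.84 × 8.3 = 6.9720 mm/d
ETc = Kc × ET₀ = 1.17 × 6.9720 = 8.1572 mm/d
Over 31 days: 8.1572 × 31 = 252.873 mm

253 mm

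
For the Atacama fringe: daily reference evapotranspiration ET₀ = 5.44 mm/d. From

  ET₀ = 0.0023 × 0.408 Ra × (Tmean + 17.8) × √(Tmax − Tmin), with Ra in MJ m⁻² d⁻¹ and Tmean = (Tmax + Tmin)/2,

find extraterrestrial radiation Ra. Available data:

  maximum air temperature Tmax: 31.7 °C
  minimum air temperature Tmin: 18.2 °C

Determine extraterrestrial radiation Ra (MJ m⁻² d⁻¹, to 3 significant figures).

36.9 MJ m⁻² d⁻¹

Tmean = (31.7+18.2)/2 = 24.95 °C; ΔT = 13.5
Ra = ET₀ / [0.0023 × 0.408 × (Tmean+17.8) × √ΔT]
   = 5.44 / (0.0023 × 0.408 × 42.75 × 3.6742) = 36.907 MJ m⁻² d⁻¹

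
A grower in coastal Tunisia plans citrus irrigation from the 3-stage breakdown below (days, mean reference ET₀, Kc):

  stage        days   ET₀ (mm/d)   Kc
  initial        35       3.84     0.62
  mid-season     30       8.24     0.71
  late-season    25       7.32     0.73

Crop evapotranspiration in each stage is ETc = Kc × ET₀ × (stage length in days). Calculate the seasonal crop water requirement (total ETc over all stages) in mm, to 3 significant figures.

initial: 0.62 × 3.84 × 35 = 83.33 mm
mid-season: 0.71 × 8.24 × 30 = 175.51 mm
late-season: 0.73 × 7.32 × 25 = 133.59 mm
Seasonal total = 392.43 mm

392 mm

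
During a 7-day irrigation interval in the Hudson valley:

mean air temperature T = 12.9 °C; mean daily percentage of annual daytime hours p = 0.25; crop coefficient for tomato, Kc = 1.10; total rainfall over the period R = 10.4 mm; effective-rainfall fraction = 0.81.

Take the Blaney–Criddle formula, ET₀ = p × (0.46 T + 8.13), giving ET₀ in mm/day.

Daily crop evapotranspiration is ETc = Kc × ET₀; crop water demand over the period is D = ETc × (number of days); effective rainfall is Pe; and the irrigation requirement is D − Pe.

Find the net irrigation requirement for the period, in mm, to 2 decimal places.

18.65 mm

ET₀ = 0.25 × (0.46 × 12.9 + 8.13) = 0.25 × 14.064 = 3.5160 mm/d
ETc = Kc × ET₀ = 1.10 × 3.5160 = 3.8676 mm/d
Crop demand D = ETc × 7 d = 3.8676 × 7 = 27.073 mm
Pe = 0.81 × 10.4 = 8.424 mm
D − Pe = 27.073 − 8.424 = 18.649 mm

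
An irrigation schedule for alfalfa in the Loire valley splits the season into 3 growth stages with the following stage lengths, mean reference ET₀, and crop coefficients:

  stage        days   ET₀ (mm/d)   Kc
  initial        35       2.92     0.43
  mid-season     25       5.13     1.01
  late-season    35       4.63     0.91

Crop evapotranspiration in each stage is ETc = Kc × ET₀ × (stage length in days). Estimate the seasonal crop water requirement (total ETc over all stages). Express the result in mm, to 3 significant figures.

initial: 0.43 × 2.92 × 35 = 43.95 mm
mid-season: 1.01 × 5.13 × 25 = 129.53 mm
late-season: 0.91 × 4.63 × 35 = 147.47 mm
Seasonal total = 320.95 mm

321 mm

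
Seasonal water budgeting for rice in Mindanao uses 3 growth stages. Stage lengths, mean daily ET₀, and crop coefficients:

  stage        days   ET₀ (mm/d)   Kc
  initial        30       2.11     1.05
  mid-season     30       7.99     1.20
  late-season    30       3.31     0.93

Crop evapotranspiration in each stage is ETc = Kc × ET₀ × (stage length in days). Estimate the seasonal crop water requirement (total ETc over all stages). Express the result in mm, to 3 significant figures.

446 mm

initial: 1.05 × 2.11 × 30 = 66.47 mm
mid-season: 1.20 × 7.99 × 30 = 287.64 mm
late-season: 0.93 × 3.31 × 30 = 92.35 mm
Seasonal total = 446.46 mm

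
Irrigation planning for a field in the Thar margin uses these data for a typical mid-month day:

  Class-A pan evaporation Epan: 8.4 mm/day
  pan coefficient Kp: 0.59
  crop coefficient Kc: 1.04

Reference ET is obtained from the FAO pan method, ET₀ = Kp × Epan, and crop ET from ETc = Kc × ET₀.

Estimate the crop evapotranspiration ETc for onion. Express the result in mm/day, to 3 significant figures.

5.15 mm/day

ET₀ = 0.59 × 8.4 = 4.9560 mm/d
ETc = Kc × ET₀ = 1.04 × 4.9560 = 5.1542 mm/d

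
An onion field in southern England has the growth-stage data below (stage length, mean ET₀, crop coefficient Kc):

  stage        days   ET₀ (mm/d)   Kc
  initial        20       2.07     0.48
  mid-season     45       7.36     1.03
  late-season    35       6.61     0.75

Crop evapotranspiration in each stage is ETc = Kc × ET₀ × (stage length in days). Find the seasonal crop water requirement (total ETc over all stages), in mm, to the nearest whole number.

initial: 0.48 × 2.07 × 20 = 19.87 mm
mid-season: 1.03 × 7.36 × 45 = 341.14 mm
late-season: 0.75 × 6.61 × 35 = 173.51 mm
Seasonal total = 534.52 mm

535 mm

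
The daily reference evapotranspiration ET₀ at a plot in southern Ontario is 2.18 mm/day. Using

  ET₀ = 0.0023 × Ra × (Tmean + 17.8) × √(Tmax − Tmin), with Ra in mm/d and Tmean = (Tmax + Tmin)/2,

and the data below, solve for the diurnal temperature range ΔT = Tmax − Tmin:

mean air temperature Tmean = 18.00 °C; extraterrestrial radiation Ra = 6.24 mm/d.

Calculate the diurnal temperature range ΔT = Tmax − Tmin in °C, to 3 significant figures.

√ΔT = ET₀ / [0.0023 × Ra × (Tmean+17.8)] = 2.18 / (0.0023 × 6.24 × 35.80) = 4.2429
ΔT = 4.2429² = 18.002 °C

18.0 °C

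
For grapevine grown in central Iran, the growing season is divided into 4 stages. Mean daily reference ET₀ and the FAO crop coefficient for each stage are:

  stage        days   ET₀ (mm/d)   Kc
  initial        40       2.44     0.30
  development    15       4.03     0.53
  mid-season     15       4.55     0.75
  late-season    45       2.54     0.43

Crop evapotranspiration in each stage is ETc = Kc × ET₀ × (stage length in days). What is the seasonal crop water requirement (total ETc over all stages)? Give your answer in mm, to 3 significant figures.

162 mm

initial: 0.30 × 2.44 × 40 = 29.28 mm
development: 0.53 × 4.03 × 15 = 32.04 mm
mid-season: 0.75 × 4.55 × 15 = 51.19 mm
late-season: 0.43 × 2.54 × 45 = 49.15 mm
Seasonal total = 161.66 mm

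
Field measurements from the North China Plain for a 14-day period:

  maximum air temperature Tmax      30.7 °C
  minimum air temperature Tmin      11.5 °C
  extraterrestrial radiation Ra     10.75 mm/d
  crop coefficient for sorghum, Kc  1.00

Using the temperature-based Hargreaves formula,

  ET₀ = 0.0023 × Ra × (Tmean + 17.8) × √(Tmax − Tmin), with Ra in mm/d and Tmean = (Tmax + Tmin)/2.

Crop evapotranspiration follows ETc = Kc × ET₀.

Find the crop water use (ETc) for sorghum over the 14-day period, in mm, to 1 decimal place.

59.0 mm

Tmean = (30.7 + 11.5)/2 = 21.10 °C
ET₀ = 0.0023 × 10.75 × (21.10 + 17.8) × √19.2 = 0.0023 × 10.75 × 38.90 × 4.3818 = 4.2144 mm/d
ETc = Kc × ET₀ = 1.00 × 4.2144 = 4.2144 mm/d
Over 14 days: 4.2144 × 14 = 59.002 mm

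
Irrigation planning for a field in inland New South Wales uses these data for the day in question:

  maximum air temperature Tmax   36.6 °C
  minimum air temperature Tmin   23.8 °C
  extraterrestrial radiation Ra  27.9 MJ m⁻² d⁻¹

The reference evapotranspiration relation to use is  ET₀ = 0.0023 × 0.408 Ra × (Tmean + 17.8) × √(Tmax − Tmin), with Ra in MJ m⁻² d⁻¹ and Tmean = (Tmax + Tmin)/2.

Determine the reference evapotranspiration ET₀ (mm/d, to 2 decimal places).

Tmean = (36.6 + 23.8)/2 = 30.20 °C
0.408 Ra = 0.408 × 27.9 = 11.3832 mm/d equivalent
ET₀ = 0.0023 × 11.3832 × (30.20 + 17.8) × √12.8 = 0.0023 × 11.3832 × 48.00 × 3.5777 = 4.4961 mm/d

4.50 mm/d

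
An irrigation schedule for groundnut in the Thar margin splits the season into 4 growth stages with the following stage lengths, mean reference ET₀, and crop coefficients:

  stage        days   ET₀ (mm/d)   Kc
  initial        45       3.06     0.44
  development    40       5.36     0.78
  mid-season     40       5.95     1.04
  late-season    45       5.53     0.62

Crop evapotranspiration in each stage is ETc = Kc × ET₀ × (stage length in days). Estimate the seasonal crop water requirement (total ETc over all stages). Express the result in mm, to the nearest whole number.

630 mm

initial: 0.44 × 3.06 × 45 = 60.59 mm
development: 0.78 × 5.36 × 40 = 167.23 mm
mid-season: 1.04 × 5.95 × 40 = 247.52 mm
late-season: 0.62 × 5.53 × 45 = 154.29 mm
Seasonal total = 629.63 mm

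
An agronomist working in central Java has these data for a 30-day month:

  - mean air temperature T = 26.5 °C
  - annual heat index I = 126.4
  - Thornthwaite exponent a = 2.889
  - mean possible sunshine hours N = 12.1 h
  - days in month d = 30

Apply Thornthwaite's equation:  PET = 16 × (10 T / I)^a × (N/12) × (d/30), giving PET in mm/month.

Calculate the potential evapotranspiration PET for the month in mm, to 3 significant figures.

137 mm

10T/I = 10 × 26.5 / 126.4 = 2.0965
(10T/I)^a = 2.0965^2.889 = 8.4879
Uncorrected PET = 16 × 8.4879 = 135.806 mm
Correction = (N/12)(d/30) = (12.1/12)(30/30) = 1.0083
PET = 135.806 × 1.0083 = 136.933 mm/month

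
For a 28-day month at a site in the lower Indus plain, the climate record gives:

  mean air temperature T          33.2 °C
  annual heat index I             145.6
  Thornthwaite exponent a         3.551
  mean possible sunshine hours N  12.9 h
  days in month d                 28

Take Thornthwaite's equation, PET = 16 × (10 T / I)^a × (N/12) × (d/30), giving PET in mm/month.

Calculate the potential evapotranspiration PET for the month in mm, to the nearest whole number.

10T/I = 10 × 33.2 / 145.6 = 2.2802
(10T/I)^a = 2.2802^3.551 = 18.6708
Uncorrected PET = 16 × 18.6708 = 298.733 mm
Correction = (N/12)(d/30) = (12.9/12)(28/30) = 1.0033
PET = 298.733 × 1.0033 = 299.719 mm/month

300 mm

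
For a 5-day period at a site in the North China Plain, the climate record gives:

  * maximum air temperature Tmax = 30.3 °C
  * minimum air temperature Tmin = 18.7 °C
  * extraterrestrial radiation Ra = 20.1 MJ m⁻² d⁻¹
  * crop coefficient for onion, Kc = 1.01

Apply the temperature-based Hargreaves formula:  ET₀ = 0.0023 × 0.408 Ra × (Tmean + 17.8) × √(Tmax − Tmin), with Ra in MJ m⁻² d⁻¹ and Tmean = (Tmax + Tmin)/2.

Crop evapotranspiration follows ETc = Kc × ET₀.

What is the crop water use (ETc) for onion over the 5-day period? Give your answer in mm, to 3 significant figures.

13.7 mm

Tmean = (30.3 + 18.7)/2 = 24.50 °C
0.408 Ra = 0.408 × 20.1 = 8.2008 mm/d equivalent
ET₀ = 0.0023 × 8.2008 × (24.50 + 17.8) × √11.6 = 0.0023 × 8.2008 × 42.30 × 3.4059 = 2.7174 mm/d
ETc = Kc × ET₀ = 1.01 × 2.7174 = 2.7446 mm/d
Over 5 days: 2.7446 × 5 = 13.723 mm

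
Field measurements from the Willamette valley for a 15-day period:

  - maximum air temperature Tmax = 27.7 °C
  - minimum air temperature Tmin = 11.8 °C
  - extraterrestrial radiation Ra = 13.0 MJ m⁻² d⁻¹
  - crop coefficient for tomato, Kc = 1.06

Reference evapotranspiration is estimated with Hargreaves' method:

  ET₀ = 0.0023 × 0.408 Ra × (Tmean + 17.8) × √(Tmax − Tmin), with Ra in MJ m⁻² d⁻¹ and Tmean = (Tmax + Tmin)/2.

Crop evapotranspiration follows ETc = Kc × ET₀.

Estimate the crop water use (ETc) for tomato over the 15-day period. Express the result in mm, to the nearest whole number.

29 mm

Tmean = (27.7 + 11.8)/2 = 19.75 °C
0.408 Ra = 0.408 × 13.0 = 5.3040 mm/d equivalent
ET₀ = 0.0023 × 5.3040 × (19.75 + 17.8) × √15.9 = 0.0023 × 5.3040 × 37.55 × 3.9875 = 1.8266 mm/d
ETc = Kc × ET₀ = 1.06 × 1.8266 = 1.9362 mm/d
Over 15 days: 1.9362 × 15 = 29.043 mm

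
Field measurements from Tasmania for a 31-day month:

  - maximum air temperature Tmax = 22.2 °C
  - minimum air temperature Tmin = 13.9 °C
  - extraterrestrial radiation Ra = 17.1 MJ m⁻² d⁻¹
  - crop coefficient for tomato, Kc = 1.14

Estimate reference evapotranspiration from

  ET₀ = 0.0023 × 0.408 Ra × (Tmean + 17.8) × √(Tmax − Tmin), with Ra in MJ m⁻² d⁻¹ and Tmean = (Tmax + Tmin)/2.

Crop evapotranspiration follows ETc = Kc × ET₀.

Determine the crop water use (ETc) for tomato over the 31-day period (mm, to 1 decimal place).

Tmean = (22.2 + 13.9)/2 = 18.05 °C
0.408 Ra = 0.408 × 17.1 = 6.9768 mm/d equivalent
ET₀ = 0.0023 × 6.9768 × (18.05 + 17.8) × √8.3 = 0.0023 × 6.9768 × 35.85 × 2.8810 = 1.6574 mm/d
ETc = Kc × ET₀ = 1.14 × 1.6574 = 1.8894 mm/d
Over 31 days: 1.8894 × 31 = 58.571 mm

58.6 mm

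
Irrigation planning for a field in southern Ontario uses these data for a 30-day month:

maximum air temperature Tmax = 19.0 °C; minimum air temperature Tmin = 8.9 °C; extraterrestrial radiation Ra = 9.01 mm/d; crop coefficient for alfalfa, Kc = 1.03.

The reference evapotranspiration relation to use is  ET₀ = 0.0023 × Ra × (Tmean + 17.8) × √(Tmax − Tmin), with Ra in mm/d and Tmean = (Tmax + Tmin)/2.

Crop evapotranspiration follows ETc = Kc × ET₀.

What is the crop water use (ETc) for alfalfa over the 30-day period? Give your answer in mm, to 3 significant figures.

64.6 mm

Tmean = (19.0 + 8.9)/2 = 13.95 °C
ET₀ = 0.0023 × 9.01 × (13.95 + 17.8) × √10.1 = 0.0023 × 9.01 × 31.75 × 3.1780 = 2.0910 mm/d
ETc = Kc × ET₀ = 1.03 × 2.0910 = 2.1537 mm/d
Over 30 days: 2.1537 × 30 = 64.611 mm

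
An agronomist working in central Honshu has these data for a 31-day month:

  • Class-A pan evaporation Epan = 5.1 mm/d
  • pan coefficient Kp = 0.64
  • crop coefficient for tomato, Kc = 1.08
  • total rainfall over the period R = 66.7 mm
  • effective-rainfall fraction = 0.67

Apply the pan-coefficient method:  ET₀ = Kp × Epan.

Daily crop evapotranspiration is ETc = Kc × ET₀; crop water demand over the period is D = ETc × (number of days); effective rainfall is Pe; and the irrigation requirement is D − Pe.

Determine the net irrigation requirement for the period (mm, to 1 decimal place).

64.6 mm

ET₀ = 0.64 × 5.1 = 3.2640 mm/d
ETc = Kc × ET₀ = 1.08 × 3.2640 = 3.5251 mm/d
Crop demand D = ETc × 31 d = 3.5251 × 31 = 109.278 mm
Pe = 0.67 × 66.7 = 44.689 mm
D − Pe = 109.278 − 44.689 = 64.589 mm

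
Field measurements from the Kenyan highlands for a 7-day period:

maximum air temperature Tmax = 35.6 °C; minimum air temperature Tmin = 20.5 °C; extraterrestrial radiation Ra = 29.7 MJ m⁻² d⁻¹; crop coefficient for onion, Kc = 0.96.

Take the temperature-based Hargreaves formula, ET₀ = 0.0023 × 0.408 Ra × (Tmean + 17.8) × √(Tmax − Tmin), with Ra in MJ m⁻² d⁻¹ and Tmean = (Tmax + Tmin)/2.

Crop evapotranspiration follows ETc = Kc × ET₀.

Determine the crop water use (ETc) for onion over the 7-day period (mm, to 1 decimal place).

33.4 mm

Tmean = (35.6 + 20.5)/2 = 28.05 °C
0.408 Ra = 0.408 × 29.7 = 12.1176 mm/d equivalent
ET₀ = 0.0023 × 12.1176 × (28.05 + 17.8) × √15.1 = 0.0023 × 12.1176 × 45.85 × 3.8859 = 4.9656 mm/d
ETc = Kc × ET₀ = 0.96 × 4.9656 = 4.7670 mm/d
Over 7 days: 4.7670 × 7 = 33.369 mm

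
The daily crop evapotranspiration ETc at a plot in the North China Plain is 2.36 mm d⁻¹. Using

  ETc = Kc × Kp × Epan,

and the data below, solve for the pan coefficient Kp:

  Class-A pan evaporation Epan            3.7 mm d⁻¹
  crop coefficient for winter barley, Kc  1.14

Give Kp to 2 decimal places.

0.56

ETc = Kc × Kp × Epan  ⇒  Kp = ETc / (Kc × Epan)
Kp = 2.36 / (1.14 × 3.7) = 2.36 / 4.218 = 0.5595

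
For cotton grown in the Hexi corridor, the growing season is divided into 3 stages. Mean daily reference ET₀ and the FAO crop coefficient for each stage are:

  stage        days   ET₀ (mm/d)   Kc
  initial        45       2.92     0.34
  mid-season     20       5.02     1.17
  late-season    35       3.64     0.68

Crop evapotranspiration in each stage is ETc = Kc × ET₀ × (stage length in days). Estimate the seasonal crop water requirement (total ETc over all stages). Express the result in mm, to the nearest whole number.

249 mm

initial: 0.34 × 2.92 × 45 = 44.68 mm
mid-season: 1.17 × 5.02 × 20 = 117.47 mm
late-season: 0.68 × 3.64 × 35 = 86.63 mm
Seasonal total = 248.78 mm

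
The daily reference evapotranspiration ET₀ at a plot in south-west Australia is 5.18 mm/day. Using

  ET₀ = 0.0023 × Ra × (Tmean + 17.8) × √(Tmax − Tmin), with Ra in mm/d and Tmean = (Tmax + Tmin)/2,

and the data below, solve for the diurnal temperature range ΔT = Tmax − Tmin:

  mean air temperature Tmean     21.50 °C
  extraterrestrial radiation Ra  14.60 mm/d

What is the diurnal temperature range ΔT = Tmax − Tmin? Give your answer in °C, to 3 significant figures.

15.4 °C

√ΔT = ET₀ / [0.0023 × Ra × (Tmean+17.8)] = 5.18 / (0.0023 × 14.60 × 39.30) = 3.9252
ΔT = 3.9252² = 15.407 °C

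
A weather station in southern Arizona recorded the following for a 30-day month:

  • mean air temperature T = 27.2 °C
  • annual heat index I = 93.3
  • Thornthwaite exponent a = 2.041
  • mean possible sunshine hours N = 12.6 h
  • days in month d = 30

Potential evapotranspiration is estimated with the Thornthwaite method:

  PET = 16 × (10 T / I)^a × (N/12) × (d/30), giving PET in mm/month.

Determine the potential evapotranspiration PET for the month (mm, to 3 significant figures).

149 mm

10T/I = 10 × 27.2 / 93.3 = 2.9153
(10T/I)^a = 2.9153^2.041 = 8.8801
Uncorrected PET = 16 × 8.8801 = 142.082 mm
Correction = (N/12)(d/30) = (12.6/12)(30/30) = 1.0500
PET = 142.082 × 1.0500 = 149.186 mm/month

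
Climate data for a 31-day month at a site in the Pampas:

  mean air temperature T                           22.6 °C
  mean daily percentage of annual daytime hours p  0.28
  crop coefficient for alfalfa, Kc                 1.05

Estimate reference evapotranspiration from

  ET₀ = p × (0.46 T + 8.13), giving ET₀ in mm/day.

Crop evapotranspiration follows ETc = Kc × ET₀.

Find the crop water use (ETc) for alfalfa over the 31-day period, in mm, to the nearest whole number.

169 mm

ET₀ = 0.28 × (0.46 × 22.6 + 8.13) = 0.28 × 18.526 = 5.1873 mm/d
ETc = Kc × ET₀ = 1.05 × 5.1873 = 5.4467 mm/d
Over 31 days: 5.4467 × 31 = 168.848 mm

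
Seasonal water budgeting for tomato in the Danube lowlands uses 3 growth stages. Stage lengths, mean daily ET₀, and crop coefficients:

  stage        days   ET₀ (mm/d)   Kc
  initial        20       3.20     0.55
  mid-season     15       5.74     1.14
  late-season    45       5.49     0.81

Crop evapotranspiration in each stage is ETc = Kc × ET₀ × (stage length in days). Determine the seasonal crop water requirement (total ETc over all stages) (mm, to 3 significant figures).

initial: 0.55 × 3.20 × 20 = 35.20 mm
mid-season: 1.14 × 5.74 × 15 = 98.15 mm
late-season: 0.81 × 5.49 × 45 = 200.11 mm
Seasonal total = 333.46 mm

333 mm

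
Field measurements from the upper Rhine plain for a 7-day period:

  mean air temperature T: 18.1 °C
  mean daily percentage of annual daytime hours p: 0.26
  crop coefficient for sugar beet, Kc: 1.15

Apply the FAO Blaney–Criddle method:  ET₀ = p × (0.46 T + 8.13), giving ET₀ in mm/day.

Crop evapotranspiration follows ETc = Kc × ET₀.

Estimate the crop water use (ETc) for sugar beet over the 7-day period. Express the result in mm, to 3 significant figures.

34.4 mm

ET₀ = 0.26 × (0.46 × 18.1 + 8.13) = 0.26 × 16.456 = 4.2786 mm/d
ETc = Kc × ET₀ = 1.15 × 4.2786 = 4.9204 mm/d
Over 7 days: 4.9204 × 7 = 34.443 mm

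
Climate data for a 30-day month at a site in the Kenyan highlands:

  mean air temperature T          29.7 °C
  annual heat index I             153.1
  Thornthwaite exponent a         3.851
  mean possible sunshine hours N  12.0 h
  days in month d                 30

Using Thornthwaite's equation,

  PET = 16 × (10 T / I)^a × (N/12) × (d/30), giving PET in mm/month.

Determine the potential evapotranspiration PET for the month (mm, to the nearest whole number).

205 mm

10T/I = 10 × 29.7 / 153.1 = 1.9399
(10T/I)^a = 1.9399^3.851 = 12.8303
Uncorrected PET = 16 × 12.8303 = 205.285 mm
Correction = (N/12)(d/30) = (12.0/12)(30/30) = 1.0000
PET = 205.285 × 1.0000 = 205.285 mm/month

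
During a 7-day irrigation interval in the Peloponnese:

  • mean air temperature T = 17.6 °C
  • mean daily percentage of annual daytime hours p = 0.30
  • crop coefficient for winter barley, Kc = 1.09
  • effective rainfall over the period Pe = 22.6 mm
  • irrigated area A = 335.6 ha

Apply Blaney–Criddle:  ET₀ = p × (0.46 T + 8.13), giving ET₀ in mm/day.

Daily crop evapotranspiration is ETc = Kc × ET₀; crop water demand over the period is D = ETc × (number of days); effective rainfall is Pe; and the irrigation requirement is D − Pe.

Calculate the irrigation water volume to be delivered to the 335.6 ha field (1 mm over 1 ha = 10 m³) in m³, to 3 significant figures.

ET₀ = 0.30 × (0.46 × 17.6 + 8.13) = 0.30 × 16.226 = 4.8678 mm/d
ETc = Kc × ET₀ = 1.09 × 4.8678 = 5.3059 mm/d
Crop demand D = ETc × 7 d = 5.3059 × 7 = 37.141 mm
D − Pe = 37.141 − 22.6 = 14.541 mm
Volume = 14.541 mm × 335.6 ha × 10 = 48799.6 m³

48800 m³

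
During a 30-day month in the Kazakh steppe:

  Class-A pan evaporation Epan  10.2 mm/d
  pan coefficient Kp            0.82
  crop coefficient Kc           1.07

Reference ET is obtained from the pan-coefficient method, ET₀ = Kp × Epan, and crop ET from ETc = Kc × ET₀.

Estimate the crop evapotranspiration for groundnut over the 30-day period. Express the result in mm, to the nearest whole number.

268 mm

ET₀ = 0.82 × 10.2 = 8.3640 mm/d
ETc = Kc × ET₀ = 1.07 × 8.3640 = 8.9495 mm/d
Over 30 days: 8.9495 × 30 = 268.485 mm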